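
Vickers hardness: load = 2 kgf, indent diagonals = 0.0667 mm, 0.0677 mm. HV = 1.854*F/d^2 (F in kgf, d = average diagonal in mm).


d_avg = (0.0667+0.0677)/2 = 0.0672 mm
HV = 1.854*2/0.0672^2 = 821

821


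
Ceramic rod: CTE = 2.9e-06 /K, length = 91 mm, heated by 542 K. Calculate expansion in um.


dL = 2.9e-06 * 91 * 542 * 1000 = 143.034 um

143.034


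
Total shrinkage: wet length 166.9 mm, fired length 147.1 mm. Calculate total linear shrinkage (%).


TS = (166.9 - 147.1) / 166.9 * 100 = 11.86%

11.86


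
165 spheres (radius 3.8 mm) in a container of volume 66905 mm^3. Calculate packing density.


V_sphere = 4/3*pi*3.8^3 = 229.8473 mm^3
Total V = 165*229.8473 = 37924.8045 mm^3
PD = 37924.8045 / 66905 = 0.567

0.567


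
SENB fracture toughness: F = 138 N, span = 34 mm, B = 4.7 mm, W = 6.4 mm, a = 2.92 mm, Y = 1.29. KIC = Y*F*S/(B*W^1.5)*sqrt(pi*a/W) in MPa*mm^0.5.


KIC = 1.29*138*34/(4.7*6.4^1.5)*sqrt(pi*2.92/6.4) = 95.23

95.23


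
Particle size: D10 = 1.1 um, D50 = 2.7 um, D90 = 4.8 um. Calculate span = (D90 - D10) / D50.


Span = (4.8 - 1.1) / 2.7 = 3.7 / 2.7 = 1.37

1.37


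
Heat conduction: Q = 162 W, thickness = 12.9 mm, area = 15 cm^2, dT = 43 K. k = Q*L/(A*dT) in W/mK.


k = 162*12.9/1000/(15/10000*43) = 32.4 W/mK

32.4


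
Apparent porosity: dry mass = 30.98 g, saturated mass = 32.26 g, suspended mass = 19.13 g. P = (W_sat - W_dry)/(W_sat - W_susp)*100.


P = (32.26 - 30.98) / (32.26 - 19.13) * 100 = 1.28 / 13.13 * 100 = 9.7%

9.7


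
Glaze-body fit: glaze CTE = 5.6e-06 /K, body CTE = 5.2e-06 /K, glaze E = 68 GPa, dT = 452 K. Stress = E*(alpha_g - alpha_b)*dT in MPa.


Stress = 68*1000*(5.6e-06 - 5.2e-06)*452 = 12.3 MPa

12.3


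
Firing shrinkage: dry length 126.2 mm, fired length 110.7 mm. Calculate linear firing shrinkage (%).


FS = (126.2 - 110.7) / 126.2 * 100 = 12.28%

12.28


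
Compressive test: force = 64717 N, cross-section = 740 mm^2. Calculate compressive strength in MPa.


CS = 64717 / 740 = 87.5 MPa

87.5


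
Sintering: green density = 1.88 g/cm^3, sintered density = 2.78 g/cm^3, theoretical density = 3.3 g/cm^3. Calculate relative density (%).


Relative = 2.78 / 3.3 * 100 = 84.2%

84.2


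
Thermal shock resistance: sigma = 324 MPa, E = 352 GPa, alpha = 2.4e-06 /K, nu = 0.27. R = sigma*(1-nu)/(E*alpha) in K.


R = 324*(1-0.27)/(352*1000*2.4e-06) = 280 K

280


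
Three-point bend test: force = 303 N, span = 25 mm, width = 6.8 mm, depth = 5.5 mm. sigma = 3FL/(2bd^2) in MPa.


sigma = 3*303*25/(2*6.8*5.5^2) = 55.2 MPa

55.2


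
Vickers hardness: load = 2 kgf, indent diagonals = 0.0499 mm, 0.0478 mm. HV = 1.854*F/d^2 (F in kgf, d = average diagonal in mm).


d_avg = (0.0499+0.0478)/2 = 0.04885 mm
HV = 1.854*2/0.04885^2 = 1554

1554


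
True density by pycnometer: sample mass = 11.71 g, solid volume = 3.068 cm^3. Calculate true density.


TD = 11.71 / 3.068 = 3.817 g/cm^3

3.817


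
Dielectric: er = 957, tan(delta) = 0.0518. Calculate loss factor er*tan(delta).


Loss = 957 * 0.0518 = 49.573

49.573


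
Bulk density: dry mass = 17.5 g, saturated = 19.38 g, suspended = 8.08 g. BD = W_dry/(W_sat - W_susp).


BD = 17.5 / (19.38 - 8.08) = 17.5 / 11.3 = 1.549 g/cm^3

1.549


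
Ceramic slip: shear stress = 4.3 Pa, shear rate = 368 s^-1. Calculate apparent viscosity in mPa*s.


eta = tau/gamma * 1000 = 4.3/368 * 1000 = 11.7 mPa*s

11.7


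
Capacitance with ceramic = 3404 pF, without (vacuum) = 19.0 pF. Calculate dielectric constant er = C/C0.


er = 3404 / 19.0 = 179.16

179.16


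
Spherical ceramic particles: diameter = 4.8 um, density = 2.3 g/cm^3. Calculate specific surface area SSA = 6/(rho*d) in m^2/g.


SSA = 6 / (2.3 * 4.8) = 0.543 m^2/g

0.543


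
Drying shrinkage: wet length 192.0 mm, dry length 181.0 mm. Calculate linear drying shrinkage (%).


DS = (192.0 - 181.0) / 192.0 * 100 = 5.73%

5.73


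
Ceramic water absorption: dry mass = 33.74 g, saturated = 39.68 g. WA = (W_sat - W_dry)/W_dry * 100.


WA = (39.68 - 33.74) / 33.74 * 100 = 17.61%

17.61


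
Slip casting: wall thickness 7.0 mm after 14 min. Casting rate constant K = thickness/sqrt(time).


K = 7.0 / sqrt(14) = 7.0 / 3.7417 = 1.871 mm/min^0.5

1.871


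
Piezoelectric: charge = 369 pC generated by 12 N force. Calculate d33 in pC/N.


d33 = 369 / 12 = 30.8 pC/N

30.8


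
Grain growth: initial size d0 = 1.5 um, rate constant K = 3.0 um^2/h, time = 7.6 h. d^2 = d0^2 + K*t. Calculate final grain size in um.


d^2 = 1.5^2 + 3.0*7.6 = 25.05
d = sqrt(25.05) = 5.0 um

5.0


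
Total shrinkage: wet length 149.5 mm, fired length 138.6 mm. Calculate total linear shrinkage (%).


TS = (149.5 - 138.6) / 149.5 * 100 = 7.29%

7.29


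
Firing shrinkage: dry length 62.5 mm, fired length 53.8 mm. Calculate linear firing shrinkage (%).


FS = (62.5 - 53.8) / 62.5 * 100 = 13.92%

13.92


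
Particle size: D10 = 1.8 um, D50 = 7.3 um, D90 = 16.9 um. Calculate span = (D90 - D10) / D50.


Span = (16.9 - 1.8) / 7.3 = 15.1 / 7.3 = 2.068

2.068


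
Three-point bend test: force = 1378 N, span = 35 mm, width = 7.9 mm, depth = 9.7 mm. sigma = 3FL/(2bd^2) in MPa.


sigma = 3*1378*35/(2*7.9*9.7^2) = 97.3 MPa

97.3


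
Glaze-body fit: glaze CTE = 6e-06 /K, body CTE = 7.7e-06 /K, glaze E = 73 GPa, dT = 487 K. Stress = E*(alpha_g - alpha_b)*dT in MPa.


Stress = 73*1000*(6e-06 - 7.7e-06)*487 = -60.4 MPa

-60.4


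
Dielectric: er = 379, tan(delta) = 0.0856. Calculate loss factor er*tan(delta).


Loss = 379 * 0.0856 = 32.442

32.442


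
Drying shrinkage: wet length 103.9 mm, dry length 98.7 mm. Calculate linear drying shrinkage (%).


DS = (103.9 - 98.7) / 103.9 * 100 = 5.0%

5.0


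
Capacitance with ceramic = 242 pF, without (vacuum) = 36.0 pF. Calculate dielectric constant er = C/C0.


er = 242 / 36.0 = 6.72

6.72


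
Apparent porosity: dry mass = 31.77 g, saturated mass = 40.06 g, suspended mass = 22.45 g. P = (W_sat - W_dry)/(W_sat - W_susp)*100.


P = (40.06 - 31.77) / (40.06 - 22.45) * 100 = 8.29 / 17.61 * 100 = 47.1%

47.1


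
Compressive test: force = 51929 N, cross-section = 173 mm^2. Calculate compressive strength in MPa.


CS = 51929 / 173 = 300.2 MPa

300.2


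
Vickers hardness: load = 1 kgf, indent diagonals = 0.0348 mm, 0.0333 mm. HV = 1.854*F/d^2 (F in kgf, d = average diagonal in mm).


d_avg = (0.0348+0.0333)/2 = 0.03405 mm
HV = 1.854*1/0.03405^2 = 1599

1599


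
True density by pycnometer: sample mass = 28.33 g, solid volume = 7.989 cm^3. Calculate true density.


TD = 28.33 / 7.989 = 3.546 g/cm^3

3.546


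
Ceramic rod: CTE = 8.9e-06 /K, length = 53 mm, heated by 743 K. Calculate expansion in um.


dL = 8.9e-06 * 53 * 743 * 1000 = 350.473 um

350.473


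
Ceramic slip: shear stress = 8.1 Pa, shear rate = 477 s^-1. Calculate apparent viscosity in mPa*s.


eta = tau/gamma * 1000 = 8.1/477 * 1000 = 17.0 mPa*s

17.0


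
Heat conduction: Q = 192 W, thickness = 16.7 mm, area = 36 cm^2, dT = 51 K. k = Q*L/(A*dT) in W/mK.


k = 192*16.7/1000/(36/10000*51) = 17.46 W/mK

17.46


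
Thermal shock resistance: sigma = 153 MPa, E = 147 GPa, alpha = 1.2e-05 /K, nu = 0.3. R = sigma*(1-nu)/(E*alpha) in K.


R = 153*(1-0.3)/(147*1000*1.2e-05) = 61 K

61


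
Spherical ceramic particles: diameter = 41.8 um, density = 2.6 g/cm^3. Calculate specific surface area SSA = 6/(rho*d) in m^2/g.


SSA = 6 / (2.6 * 41.8) = 0.055 m^2/g

0.055


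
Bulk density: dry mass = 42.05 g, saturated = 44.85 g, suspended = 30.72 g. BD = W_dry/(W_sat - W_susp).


BD = 42.05 / (44.85 - 30.72) = 42.05 / 14.13 = 2.976 g/cm^3

2.976


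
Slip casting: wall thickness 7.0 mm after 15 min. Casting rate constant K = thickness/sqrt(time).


K = 7.0 / sqrt(15) = 7.0 / 3.873 = 1.807 mm/min^0.5

1.807


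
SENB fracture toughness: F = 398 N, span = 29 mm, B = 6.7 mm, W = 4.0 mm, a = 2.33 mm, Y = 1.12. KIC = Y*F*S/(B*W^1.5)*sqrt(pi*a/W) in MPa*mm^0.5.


KIC = 1.12*398*29/(6.7*4.0^1.5)*sqrt(pi*2.33/4.0) = 326.26

326.26


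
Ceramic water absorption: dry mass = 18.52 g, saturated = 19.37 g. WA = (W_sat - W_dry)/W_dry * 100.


WA = (19.37 - 18.52) / 18.52 * 100 = 4.59%

4.59


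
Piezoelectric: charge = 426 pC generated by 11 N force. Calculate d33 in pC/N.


d33 = 426 / 11 = 38.7 pC/N

38.7


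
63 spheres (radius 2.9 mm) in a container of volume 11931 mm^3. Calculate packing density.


V_sphere = 4/3*pi*2.9^3 = 102.1604 mm^3
Total V = 63*102.1604 = 6436.1052 mm^3
PD = 6436.1052 / 11931 = 0.539

0.539


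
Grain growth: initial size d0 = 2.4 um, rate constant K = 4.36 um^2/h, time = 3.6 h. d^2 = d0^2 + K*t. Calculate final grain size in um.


d^2 = 2.4^2 + 4.36*3.6 = 21.456
d = sqrt(21.456) = 4.63 um

4.63


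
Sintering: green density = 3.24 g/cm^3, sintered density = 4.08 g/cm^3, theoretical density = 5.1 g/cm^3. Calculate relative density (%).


Relative = 4.08 / 5.1 * 100 = 80.0%

80.0


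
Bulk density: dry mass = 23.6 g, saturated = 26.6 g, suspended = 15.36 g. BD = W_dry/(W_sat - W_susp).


BD = 23.6 / (26.6 - 15.36) = 23.6 / 11.24 = 2.1 g/cm^3

2.1


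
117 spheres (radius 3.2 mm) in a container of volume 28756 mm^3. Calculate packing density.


V_sphere = 4/3*pi*3.2^3 = 137.2583 mm^3
Total V = 117*137.2583 = 16059.2211 mm^3
PD = 16059.2211 / 28756 = 0.558

0.558


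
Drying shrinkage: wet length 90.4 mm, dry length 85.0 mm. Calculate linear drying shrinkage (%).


DS = (90.4 - 85.0) / 90.4 * 100 = 5.97%

5.97


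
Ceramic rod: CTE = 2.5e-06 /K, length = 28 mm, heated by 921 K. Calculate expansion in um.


dL = 2.5e-06 * 28 * 921 * 1000 = 64.47 um

64.47


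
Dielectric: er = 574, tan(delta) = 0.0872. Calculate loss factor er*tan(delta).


Loss = 574 * 0.0872 = 50.053

50.053


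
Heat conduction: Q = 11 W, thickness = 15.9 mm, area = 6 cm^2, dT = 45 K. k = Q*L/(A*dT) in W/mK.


k = 11*15.9/1000/(6/10000*45) = 6.48 W/mK

6.48


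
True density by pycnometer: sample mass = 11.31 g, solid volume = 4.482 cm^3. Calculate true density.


TD = 11.31 / 4.482 = 2.523 g/cm^3

2.523


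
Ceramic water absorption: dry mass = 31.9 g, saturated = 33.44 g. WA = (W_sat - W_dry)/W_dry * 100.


WA = (33.44 - 31.9) / 31.9 * 100 = 4.83%

4.83


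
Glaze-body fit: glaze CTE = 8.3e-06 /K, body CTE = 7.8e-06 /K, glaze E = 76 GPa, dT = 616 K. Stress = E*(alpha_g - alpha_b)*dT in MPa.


Stress = 76*1000*(8.3e-06 - 7.8e-06)*616 = 23.4 MPa

23.4


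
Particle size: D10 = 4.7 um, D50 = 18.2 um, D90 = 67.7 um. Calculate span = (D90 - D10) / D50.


Span = (67.7 - 4.7) / 18.2 = 63.0 / 18.2 = 3.462

3.462


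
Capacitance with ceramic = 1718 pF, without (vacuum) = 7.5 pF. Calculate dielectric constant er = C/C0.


er = 1718 / 7.5 = 229.07

229.07


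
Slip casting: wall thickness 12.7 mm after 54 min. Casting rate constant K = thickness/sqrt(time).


K = 12.7 / sqrt(54) = 12.7 / 7.3485 = 1.728 mm/min^0.5

1.728


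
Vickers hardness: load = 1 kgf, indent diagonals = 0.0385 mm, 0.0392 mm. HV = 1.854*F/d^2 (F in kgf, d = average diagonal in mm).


d_avg = (0.0385+0.0392)/2 = 0.03885 mm
HV = 1.854*1/0.03885^2 = 1228

1228


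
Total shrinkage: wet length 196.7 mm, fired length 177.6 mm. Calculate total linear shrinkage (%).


TS = (196.7 - 177.6) / 196.7 * 100 = 9.71%

9.71


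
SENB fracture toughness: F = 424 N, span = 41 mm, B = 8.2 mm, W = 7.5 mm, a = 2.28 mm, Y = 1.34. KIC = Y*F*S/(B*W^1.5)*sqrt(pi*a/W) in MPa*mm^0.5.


KIC = 1.34*424*41/(8.2*7.5^1.5)*sqrt(pi*2.28/7.5) = 135.16

135.16


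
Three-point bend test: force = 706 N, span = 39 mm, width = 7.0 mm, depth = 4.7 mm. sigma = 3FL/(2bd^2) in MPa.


sigma = 3*706*39/(2*7.0*4.7^2) = 267.1 MPa

267.1


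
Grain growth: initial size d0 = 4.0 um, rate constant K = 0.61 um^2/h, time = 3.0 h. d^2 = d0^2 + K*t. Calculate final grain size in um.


d^2 = 4.0^2 + 0.61*3.0 = 17.83
d = sqrt(17.83) = 4.22 um

4.22


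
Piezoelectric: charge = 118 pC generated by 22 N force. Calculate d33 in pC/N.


d33 = 118 / 22 = 5.4 pC/N

5.4


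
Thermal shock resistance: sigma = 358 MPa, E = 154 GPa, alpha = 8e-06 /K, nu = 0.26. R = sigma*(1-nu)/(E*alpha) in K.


R = 358*(1-0.26)/(154*1000*8e-06) = 215 K

215


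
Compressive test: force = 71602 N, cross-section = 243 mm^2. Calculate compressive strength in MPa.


CS = 71602 / 243 = 294.7 MPa

294.7


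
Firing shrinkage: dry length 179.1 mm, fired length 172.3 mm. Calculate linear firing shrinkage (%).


FS = (179.1 - 172.3) / 179.1 * 100 = 3.8%

3.8


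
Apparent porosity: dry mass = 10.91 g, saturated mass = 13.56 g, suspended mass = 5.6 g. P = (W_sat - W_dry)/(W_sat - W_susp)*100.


P = (13.56 - 10.91) / (13.56 - 5.6) * 100 = 2.65 / 7.96 * 100 = 33.3%

33.3


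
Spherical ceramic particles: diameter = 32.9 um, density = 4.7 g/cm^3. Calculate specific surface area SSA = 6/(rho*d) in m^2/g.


SSA = 6 / (4.7 * 32.9) = 0.039 m^2/g

0.039


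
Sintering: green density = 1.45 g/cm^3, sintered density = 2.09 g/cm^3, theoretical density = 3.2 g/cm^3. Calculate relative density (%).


Relative = 2.09 / 3.2 * 100 = 65.3%

65.3


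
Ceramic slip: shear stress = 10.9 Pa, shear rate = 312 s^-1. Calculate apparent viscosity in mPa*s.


eta = tau/gamma * 1000 = 10.9/312 * 1000 = 34.9 mPa*s

34.9


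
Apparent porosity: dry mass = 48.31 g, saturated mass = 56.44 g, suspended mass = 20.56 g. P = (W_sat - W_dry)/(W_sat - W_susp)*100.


P = (56.44 - 48.31) / (56.44 - 20.56) * 100 = 8.13 / 35.88 * 100 = 22.7%

22.7


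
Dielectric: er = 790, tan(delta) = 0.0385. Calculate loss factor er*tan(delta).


Loss = 790 * 0.0385 = 30.415

30.415


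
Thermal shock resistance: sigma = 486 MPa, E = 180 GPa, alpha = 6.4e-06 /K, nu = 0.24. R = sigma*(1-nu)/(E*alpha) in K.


R = 486*(1-0.24)/(180*1000*6.4e-06) = 321 K

321


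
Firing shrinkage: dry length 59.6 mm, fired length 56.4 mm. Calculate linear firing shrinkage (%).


FS = (59.6 - 56.4) / 59.6 * 100 = 5.37%

5.37


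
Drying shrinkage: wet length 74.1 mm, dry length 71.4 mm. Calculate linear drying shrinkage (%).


DS = (74.1 - 71.4) / 74.1 * 100 = 3.64%

3.64


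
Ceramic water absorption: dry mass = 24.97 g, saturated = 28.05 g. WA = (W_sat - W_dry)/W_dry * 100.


WA = (28.05 - 24.97) / 24.97 * 100 = 12.33%

12.33


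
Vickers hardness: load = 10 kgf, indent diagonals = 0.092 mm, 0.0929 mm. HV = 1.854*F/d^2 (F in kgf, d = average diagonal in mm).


d_avg = (0.092+0.0929)/2 = 0.09245 mm
HV = 1.854*10/0.09245^2 = 2169

2169


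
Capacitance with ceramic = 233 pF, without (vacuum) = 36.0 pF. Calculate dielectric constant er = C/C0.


er = 233 / 36.0 = 6.47

6.47


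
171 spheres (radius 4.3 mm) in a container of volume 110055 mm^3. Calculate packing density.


V_sphere = 4/3*pi*4.3^3 = 333.0381 mm^3
Total V = 171*333.0381 = 56949.5151 mm^3
PD = 56949.5151 / 110055 = 0.517

0.517


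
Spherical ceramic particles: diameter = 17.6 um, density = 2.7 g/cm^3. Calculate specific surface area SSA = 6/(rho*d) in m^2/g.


SSA = 6 / (2.7 * 17.6) = 0.126 m^2/g

0.126


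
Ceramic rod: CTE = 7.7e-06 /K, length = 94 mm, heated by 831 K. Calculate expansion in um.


dL = 7.7e-06 * 94 * 831 * 1000 = 601.478 um

601.478


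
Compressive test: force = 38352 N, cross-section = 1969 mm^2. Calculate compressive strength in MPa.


CS = 38352 / 1969 = 19.5 MPa

19.5


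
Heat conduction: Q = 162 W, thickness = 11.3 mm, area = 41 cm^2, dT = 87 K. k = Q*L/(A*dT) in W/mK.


k = 162*11.3/1000/(41/10000*87) = 5.13 W/mK

5.13


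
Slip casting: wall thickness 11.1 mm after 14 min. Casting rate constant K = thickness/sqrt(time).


K = 11.1 / sqrt(14) = 11.1 / 3.7417 = 2.967 mm/min^0.5

2.967


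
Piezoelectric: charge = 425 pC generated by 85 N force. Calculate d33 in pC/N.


d33 = 425 / 85 = 5.0 pC/N

5.0


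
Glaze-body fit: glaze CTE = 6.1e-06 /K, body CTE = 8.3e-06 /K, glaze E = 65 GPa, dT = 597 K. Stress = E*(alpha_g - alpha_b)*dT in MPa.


Stress = 65*1000*(6.1e-06 - 8.3e-06)*597 = -85.4 MPa

-85.4


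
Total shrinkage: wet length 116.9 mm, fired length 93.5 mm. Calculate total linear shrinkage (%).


TS = (116.9 - 93.5) / 116.9 * 100 = 20.02%

20.02


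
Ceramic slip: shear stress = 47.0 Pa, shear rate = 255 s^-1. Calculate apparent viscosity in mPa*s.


eta = tau/gamma * 1000 = 47.0/255 * 1000 = 184.3 mPa*s

184.3


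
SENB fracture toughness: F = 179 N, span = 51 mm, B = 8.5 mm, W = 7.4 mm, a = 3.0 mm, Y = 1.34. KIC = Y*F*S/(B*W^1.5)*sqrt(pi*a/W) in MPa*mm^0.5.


KIC = 1.34*179*51/(8.5*7.4^1.5)*sqrt(pi*3.0/7.4) = 80.68

80.68


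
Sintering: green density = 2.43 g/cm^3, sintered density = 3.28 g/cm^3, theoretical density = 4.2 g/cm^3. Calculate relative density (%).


Relative = 3.28 / 4.2 * 100 = 78.1%

78.1


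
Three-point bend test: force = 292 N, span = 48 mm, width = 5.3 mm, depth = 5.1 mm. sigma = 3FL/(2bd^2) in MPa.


sigma = 3*292*48/(2*5.3*5.1^2) = 152.5 MPa

152.5


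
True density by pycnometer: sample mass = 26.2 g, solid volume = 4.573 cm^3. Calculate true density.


TD = 26.2 / 4.573 = 5.729 g/cm^3

5.729


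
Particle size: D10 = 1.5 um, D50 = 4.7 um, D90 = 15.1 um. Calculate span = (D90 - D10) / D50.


Span = (15.1 - 1.5) / 4.7 = 13.6 / 4.7 = 2.894

2.894


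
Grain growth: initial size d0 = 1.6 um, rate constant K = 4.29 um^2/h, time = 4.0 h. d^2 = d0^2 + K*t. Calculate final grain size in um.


d^2 = 1.6^2 + 4.29*4.0 = 19.72
d = sqrt(19.72) = 4.44 um

4.44


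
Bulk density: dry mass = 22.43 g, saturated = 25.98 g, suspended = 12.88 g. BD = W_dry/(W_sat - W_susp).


BD = 22.43 / (25.98 - 12.88) = 22.43 / 13.1 = 1.712 g/cm^3

1.712


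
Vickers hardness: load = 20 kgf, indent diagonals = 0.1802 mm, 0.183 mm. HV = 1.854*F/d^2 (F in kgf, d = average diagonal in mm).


d_avg = (0.1802+0.183)/2 = 0.1816 mm
HV = 1.854*20/0.1816^2 = 1124

1124


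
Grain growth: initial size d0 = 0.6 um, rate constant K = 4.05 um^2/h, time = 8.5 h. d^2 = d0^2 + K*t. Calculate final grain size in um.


d^2 = 0.6^2 + 4.05*8.5 = 34.785
d = sqrt(34.785) = 5.9 um

5.9


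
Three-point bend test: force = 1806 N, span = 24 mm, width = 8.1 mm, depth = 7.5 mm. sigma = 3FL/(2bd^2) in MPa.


sigma = 3*1806*24/(2*8.1*7.5^2) = 142.7 MPa

142.7


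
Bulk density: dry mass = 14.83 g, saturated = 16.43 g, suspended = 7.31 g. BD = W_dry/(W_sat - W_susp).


BD = 14.83 / (16.43 - 7.31) = 14.83 / 9.12 = 1.626 g/cm^3

1.626


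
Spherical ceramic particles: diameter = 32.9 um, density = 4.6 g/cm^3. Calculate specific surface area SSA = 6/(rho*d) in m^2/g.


SSA = 6 / (4.6 * 32.9) = 0.04 m^2/g

0.04


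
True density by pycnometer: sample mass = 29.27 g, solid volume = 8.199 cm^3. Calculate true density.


TD = 29.27 / 8.199 = 3.57 g/cm^3

3.57


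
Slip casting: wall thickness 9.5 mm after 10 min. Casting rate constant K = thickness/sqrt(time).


K = 9.5 / sqrt(10) = 9.5 / 3.1623 = 3.004 mm/min^0.5

3.004


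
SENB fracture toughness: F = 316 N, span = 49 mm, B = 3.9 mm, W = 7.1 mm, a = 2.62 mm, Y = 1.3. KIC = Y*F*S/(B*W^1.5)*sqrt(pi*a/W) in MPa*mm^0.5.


KIC = 1.3*316*49/(3.9*7.1^1.5)*sqrt(pi*2.62/7.1) = 293.75

293.75


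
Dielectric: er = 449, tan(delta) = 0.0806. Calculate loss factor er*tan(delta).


Loss = 449 * 0.0806 = 36.189

36.189


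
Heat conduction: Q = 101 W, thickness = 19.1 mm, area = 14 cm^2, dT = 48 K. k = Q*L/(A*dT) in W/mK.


k = 101*19.1/1000/(14/10000*48) = 28.71 W/mK

28.71


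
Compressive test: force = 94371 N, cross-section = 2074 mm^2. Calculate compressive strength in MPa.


CS = 94371 / 2074 = 45.5 MPa

45.5


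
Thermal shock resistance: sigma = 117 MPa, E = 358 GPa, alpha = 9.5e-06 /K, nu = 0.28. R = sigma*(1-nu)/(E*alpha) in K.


R = 117*(1-0.28)/(358*1000*9.5e-06) = 25 K

25


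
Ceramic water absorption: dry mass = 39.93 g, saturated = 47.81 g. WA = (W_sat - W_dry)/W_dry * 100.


WA = (47.81 - 39.93) / 39.93 * 100 = 19.73%

19.73


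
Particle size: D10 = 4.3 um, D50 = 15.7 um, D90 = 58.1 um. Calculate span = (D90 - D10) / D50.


Span = (58.1 - 4.3) / 15.7 = 53.8 / 15.7 = 3.427

3.427


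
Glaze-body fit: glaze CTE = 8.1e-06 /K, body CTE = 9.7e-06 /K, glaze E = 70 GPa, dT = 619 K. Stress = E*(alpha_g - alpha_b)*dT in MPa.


Stress = 70*1000*(8.1e-06 - 9.7e-06)*619 = -69.3 MPa

-69.3


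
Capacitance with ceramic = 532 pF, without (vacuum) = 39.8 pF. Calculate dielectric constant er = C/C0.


er = 532 / 39.8 = 13.37

13.37


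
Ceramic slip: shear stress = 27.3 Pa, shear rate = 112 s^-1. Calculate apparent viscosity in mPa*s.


eta = tau/gamma * 1000 = 27.3/112 * 1000 = 243.8 mPa*s

243.8


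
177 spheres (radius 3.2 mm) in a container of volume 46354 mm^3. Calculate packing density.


V_sphere = 4/3*pi*3.2^3 = 137.2583 mm^3
Total V = 177*137.2583 = 24294.7191 mm^3
PD = 24294.7191 / 46354 = 0.524

0.524


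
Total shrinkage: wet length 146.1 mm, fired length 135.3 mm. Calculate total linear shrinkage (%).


TS = (146.1 - 135.3) / 146.1 * 100 = 7.39%

7.39


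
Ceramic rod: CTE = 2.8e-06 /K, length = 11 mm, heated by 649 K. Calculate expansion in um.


dL = 2.8e-06 * 11 * 649 * 1000 = 19.989 um

19.989


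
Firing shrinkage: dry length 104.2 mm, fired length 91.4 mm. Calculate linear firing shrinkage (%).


FS = (104.2 - 91.4) / 104.2 * 100 = 12.28%

12.28


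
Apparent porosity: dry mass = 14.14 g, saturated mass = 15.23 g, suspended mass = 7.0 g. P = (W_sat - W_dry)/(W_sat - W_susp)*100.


P = (15.23 - 14.14) / (15.23 - 7.0) * 100 = 1.09 / 8.23 * 100 = 13.2%

13.2


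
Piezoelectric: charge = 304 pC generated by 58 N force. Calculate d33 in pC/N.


d33 = 304 / 58 = 5.2 pC/N

5.2


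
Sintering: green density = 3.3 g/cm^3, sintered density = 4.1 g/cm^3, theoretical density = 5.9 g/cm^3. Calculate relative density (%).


Relative = 4.1 / 5.9 * 100 = 69.5%

69.5


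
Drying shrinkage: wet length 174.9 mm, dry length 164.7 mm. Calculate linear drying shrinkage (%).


DS = (174.9 - 164.7) / 174.9 * 100 = 5.83%

5.83


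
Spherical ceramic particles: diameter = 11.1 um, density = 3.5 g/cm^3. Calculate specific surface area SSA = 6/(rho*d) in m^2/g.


SSA = 6 / (3.5 * 11.1) = 0.154 m^2/g

0.154


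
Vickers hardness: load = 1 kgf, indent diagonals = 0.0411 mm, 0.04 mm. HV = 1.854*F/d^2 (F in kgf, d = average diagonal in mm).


d_avg = (0.0411+0.04)/2 = 0.04055 mm
HV = 1.854*1/0.04055^2 = 1128

1128


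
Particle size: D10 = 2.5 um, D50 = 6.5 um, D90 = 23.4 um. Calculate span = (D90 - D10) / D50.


Span = (23.4 - 2.5) / 6.5 = 20.9 / 6.5 = 3.215

3.215


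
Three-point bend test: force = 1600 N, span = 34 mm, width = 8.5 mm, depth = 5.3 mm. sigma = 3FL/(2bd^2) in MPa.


sigma = 3*1600*34/(2*8.5*5.3^2) = 341.8 MPa

341.8


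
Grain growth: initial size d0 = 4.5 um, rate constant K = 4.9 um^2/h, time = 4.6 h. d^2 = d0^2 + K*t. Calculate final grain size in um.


d^2 = 4.5^2 + 4.9*4.6 = 42.79
d = sqrt(42.79) = 6.54 um

6.54


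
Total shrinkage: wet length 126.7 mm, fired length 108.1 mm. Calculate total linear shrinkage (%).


TS = (126.7 - 108.1) / 126.7 * 100 = 14.68%

14.68


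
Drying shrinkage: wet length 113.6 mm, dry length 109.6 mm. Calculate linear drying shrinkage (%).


DS = (113.6 - 109.6) / 113.6 * 100 = 3.52%

3.52


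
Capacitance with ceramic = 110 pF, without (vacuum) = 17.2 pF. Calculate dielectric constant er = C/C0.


er = 110 / 17.2 = 6.4

6.4


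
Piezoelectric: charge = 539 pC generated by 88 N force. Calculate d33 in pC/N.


d33 = 539 / 88 = 6.1 pC/N

6.1


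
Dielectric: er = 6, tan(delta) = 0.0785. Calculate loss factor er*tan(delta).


Loss = 6 * 0.0785 = 0.471

0.471


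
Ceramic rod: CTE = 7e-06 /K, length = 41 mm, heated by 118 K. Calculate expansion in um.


dL = 7e-06 * 41 * 118 * 1000 = 33.866 um

33.866


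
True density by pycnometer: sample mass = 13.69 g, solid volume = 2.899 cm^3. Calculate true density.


TD = 13.69 / 2.899 = 4.722 g/cm^3

4.722


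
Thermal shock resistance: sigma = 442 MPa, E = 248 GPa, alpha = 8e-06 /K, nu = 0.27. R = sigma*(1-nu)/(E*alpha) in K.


R = 442*(1-0.27)/(248*1000*8e-06) = 163 K

163


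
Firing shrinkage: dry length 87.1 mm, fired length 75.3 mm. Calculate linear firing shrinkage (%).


FS = (87.1 - 75.3) / 87.1 * 100 = 13.55%

13.55


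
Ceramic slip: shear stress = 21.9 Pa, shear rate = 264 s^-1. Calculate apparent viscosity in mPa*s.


eta = tau/gamma * 1000 = 21.9/264 * 1000 = 83.0 mPa*s

83.0


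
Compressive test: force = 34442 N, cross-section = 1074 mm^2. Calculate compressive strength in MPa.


CS = 34442 / 1074 = 32.1 MPa

32.1


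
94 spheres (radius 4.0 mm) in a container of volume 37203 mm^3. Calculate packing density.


V_sphere = 4/3*pi*4.0^3 = 268.0826 mm^3
Total V = 94*268.0826 = 25199.7644 mm^3
PD = 25199.7644 / 37203 = 0.677

0.677


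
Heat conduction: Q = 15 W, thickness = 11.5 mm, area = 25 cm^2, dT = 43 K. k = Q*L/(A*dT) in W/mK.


k = 15*11.5/1000/(25/10000*43) = 1.6 W/mK

1.6


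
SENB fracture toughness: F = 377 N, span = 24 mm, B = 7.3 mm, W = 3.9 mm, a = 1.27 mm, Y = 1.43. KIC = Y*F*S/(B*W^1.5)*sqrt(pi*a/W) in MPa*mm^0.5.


KIC = 1.43*377*24/(7.3*3.9^1.5)*sqrt(pi*1.27/3.9) = 232.76

232.76


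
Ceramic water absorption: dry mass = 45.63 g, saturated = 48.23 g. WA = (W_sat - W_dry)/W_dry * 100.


WA = (48.23 - 45.63) / 45.63 * 100 = 5.7%

5.7


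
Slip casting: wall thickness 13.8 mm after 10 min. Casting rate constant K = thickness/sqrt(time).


K = 13.8 / sqrt(10) = 13.8 / 3.1623 = 4.364 mm/min^0.5

4.364


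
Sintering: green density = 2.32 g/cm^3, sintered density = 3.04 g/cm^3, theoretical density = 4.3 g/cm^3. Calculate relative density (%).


Relative = 3.04 / 4.3 * 100 = 70.7%

70.7


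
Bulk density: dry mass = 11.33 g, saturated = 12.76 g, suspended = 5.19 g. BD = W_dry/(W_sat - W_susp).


BD = 11.33 / (12.76 - 5.19) = 11.33 / 7.57 = 1.497 g/cm^3

1.497


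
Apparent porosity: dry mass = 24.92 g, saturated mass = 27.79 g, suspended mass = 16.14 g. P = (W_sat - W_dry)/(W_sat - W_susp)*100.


P = (27.79 - 24.92) / (27.79 - 16.14) * 100 = 2.87 / 11.65 * 100 = 24.6%

24.6


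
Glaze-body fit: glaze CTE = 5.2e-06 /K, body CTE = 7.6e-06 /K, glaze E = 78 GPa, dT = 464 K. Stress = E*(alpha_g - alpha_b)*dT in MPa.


Stress = 78*1000*(5.2e-06 - 7.6e-06)*464 = -86.9 MPa

-86.9


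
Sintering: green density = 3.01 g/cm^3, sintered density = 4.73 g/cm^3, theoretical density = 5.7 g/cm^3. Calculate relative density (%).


Relative = 4.73 / 5.7 * 100 = 83.0%

83.0


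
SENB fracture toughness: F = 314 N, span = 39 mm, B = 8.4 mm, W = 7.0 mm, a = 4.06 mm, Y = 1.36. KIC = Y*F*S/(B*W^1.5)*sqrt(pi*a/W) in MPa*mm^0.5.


KIC = 1.36*314*39/(8.4*7.0^1.5)*sqrt(pi*4.06/7.0) = 144.51

144.51


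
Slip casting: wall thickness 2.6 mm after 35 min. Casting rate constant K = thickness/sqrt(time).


K = 2.6 / sqrt(35) = 2.6 / 5.9161 = 0.439 mm/min^0.5

0.439


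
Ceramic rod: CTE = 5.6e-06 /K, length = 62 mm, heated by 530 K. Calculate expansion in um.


dL = 5.6e-06 * 62 * 530 * 1000 = 184.016 um

184.016


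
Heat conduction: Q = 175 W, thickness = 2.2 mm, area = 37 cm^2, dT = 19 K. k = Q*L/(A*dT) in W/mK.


k = 175*2.2/1000/(37/10000*19) = 5.48 W/mK

5.48


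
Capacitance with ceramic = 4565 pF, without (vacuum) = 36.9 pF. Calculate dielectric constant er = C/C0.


er = 4565 / 36.9 = 123.71

123.71


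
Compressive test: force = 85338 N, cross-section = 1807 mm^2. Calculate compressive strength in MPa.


CS = 85338 / 1807 = 47.2 MPa

47.2


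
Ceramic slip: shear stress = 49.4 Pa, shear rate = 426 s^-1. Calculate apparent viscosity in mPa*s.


eta = tau/gamma * 1000 = 49.4/426 * 1000 = 116.0 mPa*s

116.0


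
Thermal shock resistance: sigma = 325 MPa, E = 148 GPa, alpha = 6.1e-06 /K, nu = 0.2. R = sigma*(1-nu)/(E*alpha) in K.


R = 325*(1-0.2)/(148*1000*6.1e-06) = 288 K

288


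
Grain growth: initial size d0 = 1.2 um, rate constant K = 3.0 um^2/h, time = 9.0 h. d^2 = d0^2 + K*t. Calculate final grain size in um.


d^2 = 1.2^2 + 3.0*9.0 = 28.44
d = sqrt(28.44) = 5.33 um

5.33


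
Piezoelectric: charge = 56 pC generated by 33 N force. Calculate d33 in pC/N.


d33 = 56 / 33 = 1.7 pC/N

1.7


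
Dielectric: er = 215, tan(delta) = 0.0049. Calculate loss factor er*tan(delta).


Loss = 215 * 0.0049 = 1.054

1.054


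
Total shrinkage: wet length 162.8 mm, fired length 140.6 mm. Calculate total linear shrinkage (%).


TS = (162.8 - 140.6) / 162.8 * 100 = 13.64%

13.64


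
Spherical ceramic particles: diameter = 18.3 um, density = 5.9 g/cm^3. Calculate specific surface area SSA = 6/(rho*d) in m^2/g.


SSA = 6 / (5.9 * 18.3) = 0.056 m^2/g

0.056


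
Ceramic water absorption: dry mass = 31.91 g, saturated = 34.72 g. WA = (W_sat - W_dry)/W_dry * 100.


WA = (34.72 - 31.91) / 31.91 * 100 = 8.81%

8.81


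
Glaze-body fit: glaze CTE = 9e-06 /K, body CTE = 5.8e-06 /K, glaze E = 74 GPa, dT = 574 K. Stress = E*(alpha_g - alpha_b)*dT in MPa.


Stress = 74*1000*(9e-06 - 5.8e-06)*574 = 135.9 MPa

135.9


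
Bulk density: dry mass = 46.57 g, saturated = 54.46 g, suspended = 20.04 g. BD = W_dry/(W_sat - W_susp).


BD = 46.57 / (54.46 - 20.04) = 46.57 / 34.42 = 1.353 g/cm^3

1.353


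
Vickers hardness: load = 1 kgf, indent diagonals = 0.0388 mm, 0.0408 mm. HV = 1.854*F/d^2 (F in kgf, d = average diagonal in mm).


d_avg = (0.0388+0.0408)/2 = 0.0398 mm
HV = 1.854*1/0.0398^2 = 1170

1170


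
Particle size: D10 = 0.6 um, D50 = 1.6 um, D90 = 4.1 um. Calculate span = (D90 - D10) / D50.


Span = (4.1 - 0.6) / 1.6 = 3.5 / 1.6 = 2.188

2.188


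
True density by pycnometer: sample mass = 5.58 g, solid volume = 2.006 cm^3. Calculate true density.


TD = 5.58 / 2.006 = 2.782 g/cm^3

2.782


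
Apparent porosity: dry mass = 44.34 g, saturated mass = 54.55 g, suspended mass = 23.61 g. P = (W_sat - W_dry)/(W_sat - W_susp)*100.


P = (54.55 - 44.34) / (54.55 - 23.61) * 100 = 10.21 / 30.94 * 100 = 33.0%

33.0


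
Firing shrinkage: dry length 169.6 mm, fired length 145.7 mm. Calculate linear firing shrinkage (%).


FS = (169.6 - 145.7) / 169.6 * 100 = 14.09%

14.09


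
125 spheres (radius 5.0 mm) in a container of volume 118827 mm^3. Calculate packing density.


V_sphere = 4/3*pi*5.0^3 = 523.5988 mm^3
Total V = 125*523.5988 = 65449.85 mm^3
PD = 65449.85 / 118827 = 0.551

0.551


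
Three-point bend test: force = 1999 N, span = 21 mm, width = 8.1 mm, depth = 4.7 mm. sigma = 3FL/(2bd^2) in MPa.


sigma = 3*1999*21/(2*8.1*4.7^2) = 351.9 MPa

351.9


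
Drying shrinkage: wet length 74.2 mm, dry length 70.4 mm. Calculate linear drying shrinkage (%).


DS = (74.2 - 70.4) / 74.2 * 100 = 5.12%

5.12


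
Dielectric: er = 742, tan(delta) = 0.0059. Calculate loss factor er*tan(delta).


Loss = 742 * 0.0059 = 4.378

4.378


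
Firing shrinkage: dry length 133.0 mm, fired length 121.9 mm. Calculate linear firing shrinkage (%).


FS = (133.0 - 121.9) / 133.0 * 100 = 8.35%

8.35


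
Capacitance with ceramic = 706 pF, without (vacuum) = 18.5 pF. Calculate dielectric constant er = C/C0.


er = 706 / 18.5 = 38.16

38.16


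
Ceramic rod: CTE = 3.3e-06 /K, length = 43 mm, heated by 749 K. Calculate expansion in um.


dL = 3.3e-06 * 43 * 749 * 1000 = 106.283 um

106.283


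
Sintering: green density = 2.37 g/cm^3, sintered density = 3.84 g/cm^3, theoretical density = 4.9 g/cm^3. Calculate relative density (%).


Relative = 3.84 / 4.9 * 100 = 78.4%

78.4


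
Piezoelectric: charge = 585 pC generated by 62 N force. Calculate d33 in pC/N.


d33 = 585 / 62 = 9.4 pC/N

9.4


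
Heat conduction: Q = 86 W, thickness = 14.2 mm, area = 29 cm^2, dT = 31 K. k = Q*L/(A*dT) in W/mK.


k = 86*14.2/1000/(29/10000*31) = 13.58 W/mK

13.58


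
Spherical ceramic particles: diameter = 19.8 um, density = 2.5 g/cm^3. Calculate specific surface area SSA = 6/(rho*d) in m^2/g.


SSA = 6 / (2.5 * 19.8) = 0.121 m^2/g

0.121


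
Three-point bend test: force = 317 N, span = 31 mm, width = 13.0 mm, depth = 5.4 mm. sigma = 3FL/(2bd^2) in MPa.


sigma = 3*317*31/(2*13.0*5.4^2) = 38.9 MPa

38.9


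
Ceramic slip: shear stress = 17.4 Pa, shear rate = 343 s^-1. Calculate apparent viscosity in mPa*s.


eta = tau/gamma * 1000 = 17.4/343 * 1000 = 50.7 mPa*s

50.7


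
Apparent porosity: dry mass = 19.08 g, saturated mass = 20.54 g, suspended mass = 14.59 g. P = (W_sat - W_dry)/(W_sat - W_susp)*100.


P = (20.54 - 19.08) / (20.54 - 14.59) * 100 = 1.46 / 5.95 * 100 = 24.5%

24.5


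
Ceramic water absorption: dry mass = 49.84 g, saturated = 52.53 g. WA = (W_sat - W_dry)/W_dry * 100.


WA = (52.53 - 49.84) / 49.84 * 100 = 5.4%

5.4


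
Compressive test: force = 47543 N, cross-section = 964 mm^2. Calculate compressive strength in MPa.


CS = 47543 / 964 = 49.3 MPa

49.3


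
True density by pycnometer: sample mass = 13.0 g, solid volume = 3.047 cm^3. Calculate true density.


TD = 13.0 / 3.047 = 4.266 g/cm^3

4.266


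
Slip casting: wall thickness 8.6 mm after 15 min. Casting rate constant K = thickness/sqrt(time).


K = 8.6 / sqrt(15) = 8.6 / 3.873 = 2.221 mm/min^0.5

2.221


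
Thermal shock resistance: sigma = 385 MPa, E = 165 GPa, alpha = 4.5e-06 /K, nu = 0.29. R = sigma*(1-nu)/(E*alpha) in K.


R = 385*(1-0.29)/(165*1000*4.5e-06) = 368 K

368


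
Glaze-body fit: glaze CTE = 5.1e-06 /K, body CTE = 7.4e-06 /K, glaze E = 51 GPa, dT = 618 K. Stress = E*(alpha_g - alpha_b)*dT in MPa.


Stress = 51*1000*(5.1e-06 - 7.4e-06)*618 = -72.5 MPa

-72.5


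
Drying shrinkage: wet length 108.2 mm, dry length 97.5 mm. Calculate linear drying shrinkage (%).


DS = (108.2 - 97.5) / 108.2 * 100 = 9.89%

9.89


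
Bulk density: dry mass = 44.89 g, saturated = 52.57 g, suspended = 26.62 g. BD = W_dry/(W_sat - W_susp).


BD = 44.89 / (52.57 - 26.62) = 44.89 / 25.95 = 1.73 g/cm^3

1.73


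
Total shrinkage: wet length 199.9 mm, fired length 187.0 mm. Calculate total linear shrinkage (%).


TS = (199.9 - 187.0) / 199.9 * 100 = 6.45%

6.45


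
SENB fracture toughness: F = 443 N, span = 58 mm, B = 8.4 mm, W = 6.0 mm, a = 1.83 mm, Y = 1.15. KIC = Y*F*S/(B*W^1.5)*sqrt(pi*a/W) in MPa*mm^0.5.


KIC = 1.15*443*58/(8.4*6.0^1.5)*sqrt(pi*1.83/6.0) = 234.29

234.29


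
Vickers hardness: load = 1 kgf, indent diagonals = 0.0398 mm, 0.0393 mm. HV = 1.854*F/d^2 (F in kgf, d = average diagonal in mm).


d_avg = (0.0398+0.0393)/2 = 0.03955 mm
HV = 1.854*1/0.03955^2 = 1185

1185


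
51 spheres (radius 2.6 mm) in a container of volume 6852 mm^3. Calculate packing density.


V_sphere = 4/3*pi*2.6^3 = 73.6222 mm^3
Total V = 51*73.6222 = 3754.7322 mm^3
PD = 3754.7322 / 6852 = 0.548

0.548


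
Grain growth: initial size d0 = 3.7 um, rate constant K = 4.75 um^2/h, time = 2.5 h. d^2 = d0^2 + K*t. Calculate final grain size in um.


d^2 = 3.7^2 + 4.75*2.5 = 25.565
d = sqrt(25.565) = 5.06 um

5.06


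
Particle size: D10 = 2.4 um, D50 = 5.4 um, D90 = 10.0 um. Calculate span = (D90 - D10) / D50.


Span = (10.0 - 2.4) / 5.4 = 7.6 / 5.4 = 1.407

1.407


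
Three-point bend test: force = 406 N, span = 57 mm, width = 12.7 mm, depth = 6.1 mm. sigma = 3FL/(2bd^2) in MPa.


sigma = 3*406*57/(2*12.7*6.1^2) = 73.5 MPa

73.5


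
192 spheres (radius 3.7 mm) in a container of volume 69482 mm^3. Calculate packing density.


V_sphere = 4/3*pi*3.7^3 = 212.1748 mm^3
Total V = 192*212.1748 = 40737.5616 mm^3
PD = 40737.5616 / 69482 = 0.586

0.586


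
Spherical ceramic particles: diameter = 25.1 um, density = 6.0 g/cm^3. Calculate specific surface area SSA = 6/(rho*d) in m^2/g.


SSA = 6 / (6.0 * 25.1) = 0.04 m^2/g

0.04


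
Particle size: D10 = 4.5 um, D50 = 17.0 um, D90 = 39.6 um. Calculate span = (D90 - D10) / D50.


Span = (39.6 - 4.5) / 17.0 = 35.1 / 17.0 = 2.065

2.065


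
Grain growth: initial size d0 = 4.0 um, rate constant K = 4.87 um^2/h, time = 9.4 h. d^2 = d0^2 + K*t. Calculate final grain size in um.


d^2 = 4.0^2 + 4.87*9.4 = 61.778
d = sqrt(61.778) = 7.86 um

7.86


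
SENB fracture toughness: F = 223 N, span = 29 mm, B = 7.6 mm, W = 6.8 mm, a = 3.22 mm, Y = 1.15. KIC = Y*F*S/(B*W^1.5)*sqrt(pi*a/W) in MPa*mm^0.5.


KIC = 1.15*223*29/(7.6*6.8^1.5)*sqrt(pi*3.22/6.8) = 67.31

67.31


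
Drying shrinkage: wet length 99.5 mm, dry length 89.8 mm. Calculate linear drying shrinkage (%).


DS = (99.5 - 89.8) / 99.5 * 100 = 9.75%

9.75


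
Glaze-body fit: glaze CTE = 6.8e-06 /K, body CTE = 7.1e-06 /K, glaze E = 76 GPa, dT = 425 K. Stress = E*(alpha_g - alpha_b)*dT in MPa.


Stress = 76*1000*(6.8e-06 - 7.1e-06)*425 = -9.7 MPa

-9.7


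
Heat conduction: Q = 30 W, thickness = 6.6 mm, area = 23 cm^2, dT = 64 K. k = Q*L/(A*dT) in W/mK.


k = 30*6.6/1000/(23/10000*64) = 1.35 W/mK

1.35


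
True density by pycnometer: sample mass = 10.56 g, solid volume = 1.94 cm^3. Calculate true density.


TD = 10.56 / 1.94 = 5.443 g/cm^3

5.443


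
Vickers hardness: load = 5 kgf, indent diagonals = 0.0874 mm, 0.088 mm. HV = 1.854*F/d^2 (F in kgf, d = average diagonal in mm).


d_avg = (0.0874+0.088)/2 = 0.0877 mm
HV = 1.854*5/0.0877^2 = 1205

1205


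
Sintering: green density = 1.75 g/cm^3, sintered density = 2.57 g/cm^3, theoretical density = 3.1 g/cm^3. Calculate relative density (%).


Relative = 2.57 / 3.1 * 100 = 82.9%

82.9


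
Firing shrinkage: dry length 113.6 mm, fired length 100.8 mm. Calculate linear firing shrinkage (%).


FS = (113.6 - 100.8) / 113.6 * 100 = 11.27%

11.27


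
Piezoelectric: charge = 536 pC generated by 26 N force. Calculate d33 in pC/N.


d33 = 536 / 26 = 20.6 pC/N

20.6


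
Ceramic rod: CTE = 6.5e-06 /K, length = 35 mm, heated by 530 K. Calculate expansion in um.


dL = 6.5e-06 * 35 * 530 * 1000 = 120.575 um

120.575


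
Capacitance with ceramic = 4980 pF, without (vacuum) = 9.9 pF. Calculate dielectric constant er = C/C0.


er = 4980 / 9.9 = 503.03

503.03


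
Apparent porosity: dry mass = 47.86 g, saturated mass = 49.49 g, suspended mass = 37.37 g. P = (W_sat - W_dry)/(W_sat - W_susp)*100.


P = (49.49 - 47.86) / (49.49 - 37.37) * 100 = 1.63 / 12.12 * 100 = 13.4%

13.4


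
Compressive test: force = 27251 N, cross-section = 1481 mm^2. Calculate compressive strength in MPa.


CS = 27251 / 1481 = 18.4 MPa

18.4


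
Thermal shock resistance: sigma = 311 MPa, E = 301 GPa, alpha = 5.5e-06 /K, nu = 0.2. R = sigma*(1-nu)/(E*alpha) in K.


R = 311*(1-0.2)/(301*1000*5.5e-06) = 150 K

150


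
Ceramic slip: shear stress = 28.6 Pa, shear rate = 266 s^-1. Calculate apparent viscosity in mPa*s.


eta = tau/gamma * 1000 = 28.6/266 * 1000 = 107.5 mPa*s

107.5


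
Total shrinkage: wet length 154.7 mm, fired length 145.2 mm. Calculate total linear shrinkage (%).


TS = (154.7 - 145.2) / 154.7 * 100 = 6.14%

6.14


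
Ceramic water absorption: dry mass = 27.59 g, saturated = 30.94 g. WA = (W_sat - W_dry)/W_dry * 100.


WA = (30.94 - 27.59) / 27.59 * 100 = 12.14%

12.14


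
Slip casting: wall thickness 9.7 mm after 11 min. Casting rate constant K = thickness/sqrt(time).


K = 9.7 / sqrt(11) = 9.7 / 3.3166 = 2.925 mm/min^0.5

2.925
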